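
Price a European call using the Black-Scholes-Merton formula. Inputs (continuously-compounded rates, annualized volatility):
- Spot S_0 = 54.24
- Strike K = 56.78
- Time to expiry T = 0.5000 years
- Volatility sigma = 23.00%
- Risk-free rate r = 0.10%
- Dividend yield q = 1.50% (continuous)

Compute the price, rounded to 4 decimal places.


Answer: Price = 2.3116

Derivation:
d1 = (ln(S/K) + (r - q + 0.5*sigma^2) * T) / (sigma * sqrt(T)) = -0.24312488
d2 = d1 - sigma * sqrt(T) = -0.40575944
exp(-rT) = 0.99950012; exp(-qT) = 0.99252805
C = S_0 * exp(-qT) * N(d1) - K * exp(-rT) * N(d2)
N(d1) = 0.40395433; N(d2) = 0.34245968
C = 54.2400 * 0.99252805 * 0.40395433 - 56.7800 * 0.99950012 * 0.34245968 = 2.3116


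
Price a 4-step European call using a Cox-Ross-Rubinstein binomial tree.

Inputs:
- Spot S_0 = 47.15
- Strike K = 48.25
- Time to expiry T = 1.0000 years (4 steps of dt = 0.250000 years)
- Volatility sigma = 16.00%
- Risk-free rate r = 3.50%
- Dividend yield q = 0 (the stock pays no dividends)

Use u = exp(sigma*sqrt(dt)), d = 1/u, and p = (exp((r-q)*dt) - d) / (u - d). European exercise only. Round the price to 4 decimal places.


Answer: Price = V(0,0) = 3.2651

Derivation:
dt = T/N = 0.250000
u = exp(sigma*sqrt(dt)) = 1.083287; d = 1/u = 0.923116
p = (exp((r-q)*dt) - d) / (u - d) = 0.534880
Discount per step: exp(-r*dt) = 0.991288
Stock lattice S(k, i) with i counting down-moves:
  k=0: S(0,0) = 47.1500
  k=1: S(1,0) = 51.0770; S(1,1) = 43.5249
  k=2: S(2,0) = 55.3310; S(2,1) = 47.1500; S(2,2) = 40.1786
  k=3: S(3,0) = 59.9394; S(3,1) = 51.0770; S(3,2) = 43.5249; S(3,3) = 37.0895
  k=4: S(4,0) = 64.9316; S(4,1) = 55.3310; S(4,2) = 47.1500; S(4,3) = 40.1786; S(4,4) = 34.2379
Terminal payoffs V(N, i) = max(S_T - K, 0):
  V(4,0) = 16.681574; V(4,1) = 7.081038; V(4,2) = 0.000000; V(4,3) = 0.000000; V(4,4) = 0.000000
Backward induction: V(k, i) = exp(-r*dt) * [p * V(k+1, i) + (1-p) * V(k+1, i+1)].
  V(3,0) = exp(-r*dt) * [p*16.681574 + (1-p)*7.081038] = 12.109743
  V(3,1) = exp(-r*dt) * [p*7.081038 + (1-p)*0.000000] = 3.754506
  V(3,2) = exp(-r*dt) * [p*0.000000 + (1-p)*0.000000] = 0.000000
  V(3,3) = exp(-r*dt) * [p*0.000000 + (1-p)*0.000000] = 0.000000
  V(2,0) = exp(-r*dt) * [p*12.109743 + (1-p)*3.754506] = 8.151910
  V(2,1) = exp(-r*dt) * [p*3.754506 + (1-p)*0.000000] = 1.990714
  V(2,2) = exp(-r*dt) * [p*0.000000 + (1-p)*0.000000] = 0.000000
  V(1,0) = exp(-r*dt) * [p*8.151910 + (1-p)*1.990714] = 5.240159
  V(1,1) = exp(-r*dt) * [p*1.990714 + (1-p)*0.000000] = 1.055516
  V(0,0) = exp(-r*dt) * [p*5.240159 + (1-p)*1.055516] = 3.265101


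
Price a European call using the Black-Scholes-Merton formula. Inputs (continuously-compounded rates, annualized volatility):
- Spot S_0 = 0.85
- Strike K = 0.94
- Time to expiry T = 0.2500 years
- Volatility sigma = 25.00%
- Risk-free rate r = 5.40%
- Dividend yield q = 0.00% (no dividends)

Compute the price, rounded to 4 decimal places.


Answer: Price = 0.0159

Derivation:
d1 = (ln(S/K) + (r - q + 0.5*sigma^2) * T) / (sigma * sqrt(T)) = -0.63464821
d2 = d1 - sigma * sqrt(T) = -0.75964821
exp(-rT) = 0.98659072; exp(-qT) = 1.00000000
C = S_0 * exp(-qT) * N(d1) - K * exp(-rT) * N(d2)
N(d1) = 0.26282894; N(d2) = 0.22373245
C = 0.8500 * 1.00000000 * 0.26282894 - 0.9400 * 0.98659072 * 0.22373245 = 0.0159


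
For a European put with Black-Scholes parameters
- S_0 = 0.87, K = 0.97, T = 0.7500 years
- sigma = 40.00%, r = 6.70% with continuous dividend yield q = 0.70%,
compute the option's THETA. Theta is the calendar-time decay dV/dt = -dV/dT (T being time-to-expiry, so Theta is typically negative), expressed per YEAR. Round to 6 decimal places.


d1 = -0.0109779108; d2 = -0.3573880723
phi(d1) = 0.3989182420; exp(-qT) = 0.9947637572; exp(-rT) = 0.9509916469
Theta = -S*exp(-qT)*phi(d1)*sigma/(2*sqrt(T)) + r*K*exp(-rT)*N(-d2) - q*S*exp(-qT)*N(-d1)
N(-d1) = 0.5043794648; N(-d2) = 0.6395993476; sqrt(T) = 0.8660254038
Term 1 = -0.8700 * 0.9947637572 * 0.3989182420 * 0.4000 / (2 * 0.8660254038) = -0.0797301291
Term 2 = 0.0670 * 0.9700 * 0.9509916469 * 0.6395993476 = 0.0395304039
Term 3 = -0.0070 * 0.8700 * 0.9947637572 * 0.5043794648 = -0.0030555869
Theta = -0.0797301291 + (0.0395304039) + (-0.0030555869) = -0.043255

Answer: Theta = -0.043255


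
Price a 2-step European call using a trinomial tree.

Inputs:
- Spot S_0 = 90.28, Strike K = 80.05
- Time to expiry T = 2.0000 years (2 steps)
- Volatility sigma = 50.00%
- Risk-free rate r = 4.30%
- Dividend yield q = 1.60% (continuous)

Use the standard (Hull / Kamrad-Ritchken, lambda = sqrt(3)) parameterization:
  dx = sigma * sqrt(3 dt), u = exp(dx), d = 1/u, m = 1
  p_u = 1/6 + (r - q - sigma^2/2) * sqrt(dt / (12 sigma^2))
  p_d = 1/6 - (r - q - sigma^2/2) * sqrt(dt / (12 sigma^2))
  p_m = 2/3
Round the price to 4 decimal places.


Answer: Price = V(0,0) = 27.5445

Derivation:
dt = T/N = 1.000000; dx = sigma*sqrt(3*dt) = 0.866025
u = exp(dx) = 2.377443; d = 1/u = 0.420620
p_u = 0.110086, p_m = 0.666667, p_d = 0.223247
Discount per step: exp(-r*dt) = 0.957911
Stock lattice S(k, j) with j the centered position index:
  k=0: S(0,+0) = 90.2800
  k=1: S(1,-1) = 37.9736; S(1,+0) = 90.2800; S(1,+1) = 214.6355
  k=2: S(2,-2) = 15.9724; S(2,-1) = 37.9736; S(2,+0) = 90.2800; S(2,+1) = 214.6355; S(2,+2) = 510.2837
Terminal payoffs V(N, j) = max(S_T - K, 0):
  V(2,-2) = 0.000000; V(2,-1) = 0.000000; V(2,+0) = 10.230000; V(2,+1) = 134.585525; V(2,+2) = 430.233656
Backward induction: V(k, j) = exp(-r*dt) * [p_u * V(k+1, j+1) + p_m * V(k+1, j) + p_d * V(k+1, j-1)]
  V(1,-1) = exp(-r*dt) * [p_u*10.230000 + p_m*0.000000 + p_d*0.000000] = 1.078784
  V(1,+0) = exp(-r*dt) * [p_u*134.585525 + p_m*10.230000 + p_d*0.000000] = 20.725398
  V(1,+1) = exp(-r*dt) * [p_u*430.233656 + p_m*134.585525 + p_d*10.230000] = 133.504444
  V(0,+0) = exp(-r*dt) * [p_u*133.504444 + p_m*20.725398 + p_d*1.078784] = 27.544534


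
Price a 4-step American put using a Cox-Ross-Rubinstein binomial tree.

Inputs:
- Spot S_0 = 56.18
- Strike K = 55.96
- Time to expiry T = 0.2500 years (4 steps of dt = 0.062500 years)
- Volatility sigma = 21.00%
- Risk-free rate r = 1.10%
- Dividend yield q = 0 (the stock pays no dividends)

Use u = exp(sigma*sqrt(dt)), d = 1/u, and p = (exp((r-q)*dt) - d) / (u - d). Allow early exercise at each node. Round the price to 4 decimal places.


dt = T/N = 0.062500
u = exp(sigma*sqrt(dt)) = 1.053903; d = 1/u = 0.948854
p = (exp((r-q)*dt) - d) / (u - d) = 0.493425
Discount per step: exp(-r*dt) = 0.999313
Stock lattice S(k, i) with i counting down-moves:
  k=0: S(0,0) = 56.1800
  k=1: S(1,0) = 59.2082; S(1,1) = 53.3066
  k=2: S(2,0) = 62.3997; S(2,1) = 56.1800; S(2,2) = 50.5802
  k=3: S(3,0) = 65.7632; S(3,1) = 59.2082; S(3,2) = 53.3066; S(3,3) = 47.9933
  k=4: S(4,0) = 69.3080; S(4,1) = 62.3997; S(4,2) = 56.1800; S(4,3) = 50.5802; S(4,4) = 45.5386
Terminal payoffs V(N, i) = max(K - S_T, 0):
  V(4,0) = 0.000000; V(4,1) = 0.000000; V(4,2) = 0.000000; V(4,3) = 5.379768; V(4,4) = 10.421377
Backward induction: V(k, i) = exp(-r*dt) * [p * V(k+1, i) + (1-p) * V(k+1, i+1)]; then take max(V_cont, immediate exercise) for American.
  V(3,0) = exp(-r*dt) * [p*0.000000 + (1-p)*0.000000] = 0.000000; exercise = 0.000000; V(3,0) = max -> 0.000000
  V(3,1) = exp(-r*dt) * [p*0.000000 + (1-p)*0.000000] = 0.000000; exercise = 0.000000; V(3,1) = max -> 0.000000
  V(3,2) = exp(-r*dt) * [p*0.000000 + (1-p)*5.379768] = 2.723384; exercise = 2.653364; V(3,2) = max -> 2.723384
  V(3,3) = exp(-r*dt) * [p*5.379768 + (1-p)*10.421377] = 7.928269; exercise = 7.966729; V(3,3) = max -> 7.966729
  V(2,0) = exp(-r*dt) * [p*0.000000 + (1-p)*0.000000] = 0.000000; exercise = 0.000000; V(2,0) = max -> 0.000000
  V(2,1) = exp(-r*dt) * [p*0.000000 + (1-p)*2.723384] = 1.378650; exercise = 0.000000; V(2,1) = max -> 1.378650
  V(2,2) = exp(-r*dt) * [p*2.723384 + (1-p)*7.966729] = 5.375835; exercise = 5.379768; V(2,2) = max -> 5.379768
  V(1,0) = exp(-r*dt) * [p*0.000000 + (1-p)*1.378650] = 0.697910; exercise = 0.000000; V(1,0) = max -> 0.697910
  V(1,1) = exp(-r*dt) * [p*1.378650 + (1-p)*5.379768] = 3.403177; exercise = 2.653364; V(1,1) = max -> 3.403177
  V(0,0) = exp(-r*dt) * [p*0.697910 + (1-p)*3.403177] = 2.066909; exercise = 0.000000; V(0,0) = max -> 2.066909

Answer: Price = V(0,0) = 2.0669


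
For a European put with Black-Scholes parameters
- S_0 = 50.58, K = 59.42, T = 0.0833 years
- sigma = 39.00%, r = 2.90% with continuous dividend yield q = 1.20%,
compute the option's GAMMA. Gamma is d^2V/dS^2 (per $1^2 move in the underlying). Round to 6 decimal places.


Answer: Gamma = 0.027683

Derivation:
d1 = -1.3621401603; d2 = -1.4747009439
phi(d1) = 0.1577645667; exp(-qT) = 0.9990008994; exp(-rT) = 0.9975872155
Gamma = exp(-qT) * phi(d1) / (S * sigma * sqrt(T)) = 0.9990008994 * 0.1577645667 / (50.5800 * 0.3900 * 0.2886173938) = 0.027683


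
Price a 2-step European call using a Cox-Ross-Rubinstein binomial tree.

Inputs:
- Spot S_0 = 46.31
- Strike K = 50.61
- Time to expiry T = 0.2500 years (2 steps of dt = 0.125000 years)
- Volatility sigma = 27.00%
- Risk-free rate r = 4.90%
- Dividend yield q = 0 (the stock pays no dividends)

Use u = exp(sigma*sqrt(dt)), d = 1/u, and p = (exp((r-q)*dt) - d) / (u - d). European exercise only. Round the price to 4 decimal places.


dt = T/N = 0.125000
u = exp(sigma*sqrt(dt)) = 1.100164; d = 1/u = 0.908955
p = (exp((r-q)*dt) - d) / (u - d) = 0.508285
Discount per step: exp(-r*dt) = 0.993894
Stock lattice S(k, i) with i counting down-moves:
  k=0: S(0,0) = 46.3100
  k=1: S(1,0) = 50.9486; S(1,1) = 42.0937
  k=2: S(2,0) = 56.0518; S(2,1) = 46.3100; S(2,2) = 38.2613
Terminal payoffs V(N, i) = max(S_T - K, 0):
  V(2,0) = 5.441827; V(2,1) = 0.000000; V(2,2) = 0.000000
Backward induction: V(k, i) = exp(-r*dt) * [p * V(k+1, i) + (1-p) * V(k+1, i+1)].
  V(1,0) = exp(-r*dt) * [p*5.441827 + (1-p)*0.000000] = 2.749107
  V(1,1) = exp(-r*dt) * [p*0.000000 + (1-p)*0.000000] = 0.000000
  V(0,0) = exp(-r*dt) * [p*2.749107 + (1-p)*0.000000] = 1.388796

Answer: Price = V(0,0) = 1.3888


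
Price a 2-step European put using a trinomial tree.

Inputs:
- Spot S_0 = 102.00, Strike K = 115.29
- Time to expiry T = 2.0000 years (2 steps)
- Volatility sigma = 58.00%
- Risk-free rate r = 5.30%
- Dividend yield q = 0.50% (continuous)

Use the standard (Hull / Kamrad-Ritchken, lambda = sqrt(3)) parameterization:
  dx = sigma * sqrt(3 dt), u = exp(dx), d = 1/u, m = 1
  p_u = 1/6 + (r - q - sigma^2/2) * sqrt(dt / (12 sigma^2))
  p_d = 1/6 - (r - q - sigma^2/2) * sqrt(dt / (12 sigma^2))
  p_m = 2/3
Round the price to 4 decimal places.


Answer: Price = V(0,0) = 31.7487

Derivation:
dt = T/N = 1.000000; dx = sigma*sqrt(3*dt) = 1.004589
u = exp(dx) = 2.730786; d = 1/u = 0.366195
p_u = 0.106841, p_m = 0.666667, p_d = 0.226492
Discount per step: exp(-r*dt) = 0.948380
Stock lattice S(k, j) with j the centered position index:
  k=0: S(0,+0) = 102.0000
  k=1: S(1,-1) = 37.3519; S(1,+0) = 102.0000; S(1,+1) = 278.5402
  k=2: S(2,-2) = 13.6781; S(2,-1) = 37.3519; S(2,+0) = 102.0000; S(2,+1) = 278.5402; S(2,+2) = 760.6336
Terminal payoffs V(N, j) = max(K - S_T, 0):
  V(2,-2) = 101.611929; V(2,-1) = 77.938116; V(2,+0) = 13.290000; V(2,+1) = 0.000000; V(2,+2) = 0.000000
Backward induction: V(k, j) = exp(-r*dt) * [p_u * V(k+1, j+1) + p_m * V(k+1, j) + p_d * V(k+1, j-1)]
  V(1,-1) = exp(-r*dt) * [p_u*13.290000 + p_m*77.938116 + p_d*101.611929] = 72.449560
  V(1,+0) = exp(-r*dt) * [p_u*0.000000 + p_m*13.290000 + p_d*77.938116] = 25.143800
  V(1,+1) = exp(-r*dt) * [p_u*0.000000 + p_m*0.000000 + p_d*13.290000] = 2.854700
  V(0,+0) = exp(-r*dt) * [p_u*2.854700 + p_m*25.143800 + p_d*72.449560] = 31.748714


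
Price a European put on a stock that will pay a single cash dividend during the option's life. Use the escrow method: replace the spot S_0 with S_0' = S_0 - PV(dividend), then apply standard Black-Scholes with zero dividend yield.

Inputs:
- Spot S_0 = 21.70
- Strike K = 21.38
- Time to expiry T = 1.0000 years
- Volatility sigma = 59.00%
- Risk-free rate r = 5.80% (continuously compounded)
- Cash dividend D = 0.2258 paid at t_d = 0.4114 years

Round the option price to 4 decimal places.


PV(D) = D * exp(-r * t_d) = 0.2258 * 0.97642123 = 0.22047591
S_0' = S_0 - PV(D) = 21.7000 - 0.22047591 = 21.47952409
d1 = (ln(S_0'/K) + (r + sigma^2/2)*T) / (sigma*sqrt(T)) = 0.40117662
d2 = d1 - sigma*sqrt(T) = -0.18882338
exp(-rT) = 0.94364995
N(-d1) = 0.34414505; N(-d2) = 0.57488438
P = K * exp(-rT) * N(-d2) - S_0' * N(-d1) = 21.3800 * 0.94364995 * 0.57488438 - 21.47952409 * 0.34414505 = 4.2064

Answer: Price = 4.2064


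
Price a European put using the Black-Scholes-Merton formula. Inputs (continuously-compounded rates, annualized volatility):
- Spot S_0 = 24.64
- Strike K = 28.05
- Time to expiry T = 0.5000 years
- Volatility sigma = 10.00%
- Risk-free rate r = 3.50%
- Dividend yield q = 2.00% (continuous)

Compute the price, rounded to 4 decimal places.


Answer: Price = 3.1999

Derivation:
d1 = (ln(S/K) + (r - q + 0.5*sigma^2) * T) / (sigma * sqrt(T)) = -1.69164681
d2 = d1 - sigma * sqrt(T) = -1.76235749
exp(-rT) = 0.98265224; exp(-qT) = 0.99004983
P = K * exp(-rT) * N(-d2) - S_0 * exp(-qT) * N(-d1)
N(-d1) = 0.95464333; N(-d2) = 0.96099554
P = 28.0500 * 0.98265224 * 0.96099554 - 24.6400 * 0.99004983 * 0.95464333 = 3.1999


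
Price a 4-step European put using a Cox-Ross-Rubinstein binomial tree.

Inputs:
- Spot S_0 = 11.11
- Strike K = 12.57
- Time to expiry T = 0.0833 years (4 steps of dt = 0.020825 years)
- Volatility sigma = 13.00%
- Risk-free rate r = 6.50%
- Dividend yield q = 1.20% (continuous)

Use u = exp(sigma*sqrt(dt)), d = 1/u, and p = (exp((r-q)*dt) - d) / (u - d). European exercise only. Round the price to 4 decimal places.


dt = T/N = 0.020825
u = exp(sigma*sqrt(dt)) = 1.018937; d = 1/u = 0.981415
p = (exp((r-q)*dt) - d) / (u - d) = 0.524741
Discount per step: exp(-r*dt) = 0.998647
Stock lattice S(k, i) with i counting down-moves:
  k=0: S(0,0) = 11.1100
  k=1: S(1,0) = 11.3204; S(1,1) = 10.9035
  k=2: S(2,0) = 11.5348; S(2,1) = 11.1100; S(2,2) = 10.7009
  k=3: S(3,0) = 11.7532; S(3,1) = 11.3204; S(3,2) = 10.9035; S(3,3) = 10.5020
  k=4: S(4,0) = 11.9758; S(4,1) = 11.5348; S(4,2) = 11.1100; S(4,3) = 10.7009; S(4,4) = 10.3068
Terminal payoffs V(N, i) = max(K - S_T, 0):
  V(4,0) = 0.594222; V(4,1) = 1.035231; V(4,2) = 1.460000; V(4,3) = 1.869127; V(4,4) = 2.263188
Backward induction: V(k, i) = exp(-r*dt) * [p * V(k+1, i) + (1-p) * V(k+1, i+1)].
  V(3,0) = exp(-r*dt) * [p*0.594222 + (1-p)*1.035231] = 0.802728
  V(3,1) = exp(-r*dt) * [p*1.035231 + (1-p)*1.460000] = 1.235433
  V(3,2) = exp(-r*dt) * [p*1.460000 + (1-p)*1.869127] = 1.652203
  V(3,3) = exp(-r*dt) * [p*1.869127 + (1-p)*2.263188] = 2.053626
  V(2,0) = exp(-r*dt) * [p*0.802728 + (1-p)*1.235433] = 1.007011
  V(2,1) = exp(-r*dt) * [p*1.235433 + (1-p)*1.652203] = 1.431567
  V(2,2) = exp(-r*dt) * [p*1.652203 + (1-p)*2.053626] = 1.840490
  V(1,0) = exp(-r*dt) * [p*1.007011 + (1-p)*1.431567] = 1.207150
  V(1,1) = exp(-r*dt) * [p*1.431567 + (1-p)*1.840490] = 1.623712
  V(0,0) = exp(-r*dt) * [p*1.207150 + (1-p)*1.623712] = 1.403224

Answer: Price = V(0,0) = 1.4032


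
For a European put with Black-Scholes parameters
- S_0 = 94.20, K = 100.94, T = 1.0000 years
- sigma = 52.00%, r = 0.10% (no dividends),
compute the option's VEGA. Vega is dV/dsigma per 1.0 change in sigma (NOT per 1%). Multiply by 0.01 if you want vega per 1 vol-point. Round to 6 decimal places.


d1 = 0.1290267321; d2 = -0.3909732679
phi(d1) = 0.3956352880; exp(-qT) = 1.0000000000; exp(-rT) = 0.9990004998
Vega = S * exp(-qT) * phi(d1) * sqrt(T) = 94.2000 * 1.0000000000 * 0.3956352880 * 1.0000000000 = 37.268844

Answer: Vega = 37.268844


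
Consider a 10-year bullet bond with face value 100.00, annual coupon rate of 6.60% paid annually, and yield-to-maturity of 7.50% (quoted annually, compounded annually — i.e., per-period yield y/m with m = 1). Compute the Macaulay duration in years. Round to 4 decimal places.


Coupon per period c = face * coupon_rate / m = 6.600000
Periods per year m = 1; per-period yield y/m = 0.075000
Number of cashflows N = 10
Cashflows (t years, CF_t, discount factor 1/(1+y/m)^(m*t), PV):
  t = 1.0000: CF_t = 6.600000, DF = 0.930233, PV = 6.139535
  t = 2.0000: CF_t = 6.600000, DF = 0.865333, PV = 5.711195
  t = 3.0000: CF_t = 6.600000, DF = 0.804961, PV = 5.312740
  t = 4.0000: CF_t = 6.600000, DF = 0.748801, PV = 4.942083
  t = 5.0000: CF_t = 6.600000, DF = 0.696559, PV = 4.597287
  t = 6.0000: CF_t = 6.600000, DF = 0.647962, PV = 4.276546
  t = 7.0000: CF_t = 6.600000, DF = 0.602755, PV = 3.978182
  t = 8.0000: CF_t = 6.600000, DF = 0.560702, PV = 3.700635
  t = 9.0000: CF_t = 6.600000, DF = 0.521583, PV = 3.442451
  t = 10.0000: CF_t = 106.600000, DF = 0.485194, PV = 51.721673
Price P = sum_t PV_t = 93.822327
Macaulay numerator sum_t t * PV_t:
  t * PV_t at t = 1.0000: 6.139535
  t * PV_t at t = 2.0000: 11.422390
  t * PV_t at t = 3.0000: 15.938219
  t * PV_t at t = 4.0000: 19.768334
  t * PV_t at t = 5.0000: 22.986435
  t * PV_t at t = 6.0000: 25.659276
  t * PV_t at t = 7.0000: 27.847276
  t * PV_t at t = 8.0000: 29.605078
  t * PV_t at t = 9.0000: 30.982058
  t * PV_t at t = 10.0000: 517.216728
Macaulay duration D = (sum_t t * PV_t) / P = 707.565330 / 93.822327 = 7.541545

Answer: Macaulay duration = 7.5415 years


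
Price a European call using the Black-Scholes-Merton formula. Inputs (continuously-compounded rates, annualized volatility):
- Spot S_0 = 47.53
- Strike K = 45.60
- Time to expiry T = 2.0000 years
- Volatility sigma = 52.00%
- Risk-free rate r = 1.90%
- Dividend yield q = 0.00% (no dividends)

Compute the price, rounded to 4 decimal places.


d1 = (ln(S/K) + (r - q + 0.5*sigma^2) * T) / (sigma * sqrt(T)) = 0.47573787
d2 = d1 - sigma * sqrt(T) = -0.25965318
exp(-rT) = 0.96271294; exp(-qT) = 1.00000000
C = S_0 * exp(-qT) * N(d1) - K * exp(-rT) * N(d2)
N(d1) = 0.68286943; N(d2) = 0.39756566
C = 47.5300 * 1.00000000 * 0.68286943 - 45.6000 * 0.96271294 * 0.39756566 = 15.0038

Answer: Price = 15.0038


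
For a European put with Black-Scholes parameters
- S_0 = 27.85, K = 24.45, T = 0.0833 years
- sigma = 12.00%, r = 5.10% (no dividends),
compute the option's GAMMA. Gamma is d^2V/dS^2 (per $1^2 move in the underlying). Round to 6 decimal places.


Answer: Gamma = 0.000206

Derivation:
d1 = 3.8993610387; d2 = 3.8647269514
phi(d1) = 0.0001991511; exp(-qT) = 1.0000000000; exp(-rT) = 0.9957607113
Gamma = exp(-qT) * phi(d1) / (S * sigma * sqrt(T)) = 1.0000000000 * 0.0001991511 / (27.8500 * 0.1200 * 0.2886173938) = 0.000206


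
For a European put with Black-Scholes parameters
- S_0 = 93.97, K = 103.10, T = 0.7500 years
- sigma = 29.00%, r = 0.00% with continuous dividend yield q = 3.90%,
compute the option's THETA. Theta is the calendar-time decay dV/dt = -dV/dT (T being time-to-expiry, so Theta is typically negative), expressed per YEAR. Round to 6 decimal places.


Answer: Theta = -7.993219

Derivation:
d1 = -0.3600926009; d2 = -0.6112399680
phi(d1) = 0.3738981392; exp(-qT) = 0.9711736407; exp(-rT) = 1.0000000000
Theta = -S*exp(-qT)*phi(d1)*sigma/(2*sqrt(T)) + r*K*exp(-rT)*N(-d2) - q*S*exp(-qT)*N(-d1)
N(-d1) = 0.6406110571; N(-d2) = 0.7294796364; sqrt(T) = 0.8660254038
Term 1 = -93.9700 * 0.9711736407 * 0.3738981392 * 0.2900 / (2 * 0.8660254038) = -5.7131652712
Term 2 = 0.0000 * 103.1000 * 1.0000000000 * 0.7294796364 = 0.0000000000
Term 3 = -0.0390 * 93.9700 * 0.9711736407 * 0.6406110571 = -2.2800540940
Theta = -5.7131652712 + (0.0000000000) + (-2.2800540940) = -7.993219


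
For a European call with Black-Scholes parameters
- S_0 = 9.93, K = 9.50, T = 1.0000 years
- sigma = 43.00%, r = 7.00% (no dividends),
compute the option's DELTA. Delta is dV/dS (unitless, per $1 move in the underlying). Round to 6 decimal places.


Answer: Delta = 0.684650

Derivation:
d1 = 0.4807411150; d2 = 0.0507411150
phi(d1) = 0.3554059780; exp(-qT) = 1.0000000000; exp(-rT) = 0.9323938199
N(d1) = 0.6846497471
Delta = exp(-qT) * N(d1) = 1.0000000000 * 0.6846497471 = 0.684650


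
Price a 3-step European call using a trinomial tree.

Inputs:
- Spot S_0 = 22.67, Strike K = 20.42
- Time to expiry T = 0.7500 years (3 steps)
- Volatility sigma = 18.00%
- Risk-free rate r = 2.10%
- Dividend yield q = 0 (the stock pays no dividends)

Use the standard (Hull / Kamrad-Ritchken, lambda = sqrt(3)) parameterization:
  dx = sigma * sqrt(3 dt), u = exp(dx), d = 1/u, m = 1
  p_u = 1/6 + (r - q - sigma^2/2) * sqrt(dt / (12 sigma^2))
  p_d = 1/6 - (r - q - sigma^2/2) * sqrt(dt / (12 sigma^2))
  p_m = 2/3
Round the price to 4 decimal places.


dt = T/N = 0.250000; dx = sigma*sqrt(3*dt) = 0.155885
u = exp(dx) = 1.168691; d = 1/u = 0.855658
p_u = 0.170516, p_m = 0.666667, p_d = 0.162818
Discount per step: exp(-r*dt) = 0.994764
Stock lattice S(k, j) with j the centered position index:
  k=0: S(0,+0) = 22.6700
  k=1: S(1,-1) = 19.3978; S(1,+0) = 22.6700; S(1,+1) = 26.4942
  k=2: S(2,-2) = 16.5979; S(2,-1) = 19.3978; S(2,+0) = 22.6700; S(2,+1) = 26.4942; S(2,+2) = 30.9636
  k=3: S(3,-3) = 14.2021; S(3,-2) = 16.5979; S(3,-1) = 19.3978; S(3,+0) = 22.6700; S(3,+1) = 26.4942; S(3,+2) = 30.9636; S(3,+3) = 36.1869
Terminal payoffs V(N, j) = max(S_T - K, 0):
  V(3,-3) = 0.000000; V(3,-2) = 0.000000; V(3,-1) = 0.000000; V(3,+0) = 2.250000; V(3,+1) = 6.074232; V(3,+2) = 10.543578; V(3,+3) = 15.766864
Backward induction: V(k, j) = exp(-r*dt) * [p_u * V(k+1, j+1) + p_m * V(k+1, j) + p_d * V(k+1, j-1)]
  V(2,-2) = exp(-r*dt) * [p_u*0.000000 + p_m*0.000000 + p_d*0.000000] = 0.000000
  V(2,-1) = exp(-r*dt) * [p_u*2.250000 + p_m*0.000000 + p_d*0.000000] = 0.381651
  V(2,+0) = exp(-r*dt) * [p_u*6.074232 + p_m*2.250000 + p_d*0.000000] = 2.522474
  V(2,+1) = exp(-r*dt) * [p_u*10.543578 + p_m*6.074232 + p_d*2.250000] = 6.181136
  V(2,+2) = exp(-r*dt) * [p_u*15.766864 + p_m*10.543578 + p_d*6.074232] = 10.650480
  V(1,-1) = exp(-r*dt) * [p_u*2.522474 + p_m*0.381651 + p_d*0.000000] = 0.680971
  V(1,+0) = exp(-r*dt) * [p_u*6.181136 + p_m*2.522474 + p_d*0.381651] = 2.783120
  V(1,+1) = exp(-r*dt) * [p_u*10.650480 + p_m*6.181136 + p_d*2.522474] = 6.314297
  V(0,+0) = exp(-r*dt) * [p_u*6.314297 + p_m*2.783120 + p_d*0.680971] = 3.027040

Answer: Price = V(0,0) = 3.0270


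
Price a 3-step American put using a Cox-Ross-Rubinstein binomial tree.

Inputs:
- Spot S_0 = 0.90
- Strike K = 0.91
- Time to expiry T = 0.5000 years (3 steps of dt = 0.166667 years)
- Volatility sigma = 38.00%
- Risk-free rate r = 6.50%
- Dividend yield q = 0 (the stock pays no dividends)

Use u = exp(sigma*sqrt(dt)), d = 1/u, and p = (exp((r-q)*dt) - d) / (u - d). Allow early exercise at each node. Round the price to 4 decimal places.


dt = T/N = 0.166667
u = exp(sigma*sqrt(dt)) = 1.167815; d = 1/u = 0.856300
p = (exp((r-q)*dt) - d) / (u - d) = 0.496259
Discount per step: exp(-r*dt) = 0.989225
Stock lattice S(k, i) with i counting down-moves:
  k=0: S(0,0) = 0.9000
  k=1: S(1,0) = 1.0510; S(1,1) = 0.7707
  k=2: S(2,0) = 1.2274; S(2,1) = 0.9000; S(2,2) = 0.6599
  k=3: S(3,0) = 1.4334; S(3,1) = 1.0510; S(3,2) = 0.7707; S(3,3) = 0.5651
Terminal payoffs V(N, i) = max(K - S_T, 0):
  V(3,0) = 0.000000; V(3,1) = 0.000000; V(3,2) = 0.139330; V(3,3) = 0.344906
Backward induction: V(k, i) = exp(-r*dt) * [p * V(k+1, i) + (1-p) * V(k+1, i+1)]; then take max(V_cont, immediate exercise) for American.
  V(2,0) = exp(-r*dt) * [p*0.000000 + (1-p)*0.000000] = 0.000000; exercise = 0.000000; V(2,0) = max -> 0.000000
  V(2,1) = exp(-r*dt) * [p*0.000000 + (1-p)*0.139330] = 0.069430; exercise = 0.010000; V(2,1) = max -> 0.069430
  V(2,2) = exp(-r*dt) * [p*0.139330 + (1-p)*0.344906] = 0.240270; exercise = 0.250075; V(2,2) = max -> 0.250075
  V(1,0) = exp(-r*dt) * [p*0.000000 + (1-p)*0.069430] = 0.034598; exercise = 0.000000; V(1,0) = max -> 0.034598
  V(1,1) = exp(-r*dt) * [p*0.069430 + (1-p)*0.250075] = 0.158700; exercise = 0.139330; V(1,1) = max -> 0.158700
  V(0,0) = exp(-r*dt) * [p*0.034598 + (1-p)*0.158700] = 0.096067; exercise = 0.010000; V(0,0) = max -> 0.096067

Answer: Price = V(0,0) = 0.0961


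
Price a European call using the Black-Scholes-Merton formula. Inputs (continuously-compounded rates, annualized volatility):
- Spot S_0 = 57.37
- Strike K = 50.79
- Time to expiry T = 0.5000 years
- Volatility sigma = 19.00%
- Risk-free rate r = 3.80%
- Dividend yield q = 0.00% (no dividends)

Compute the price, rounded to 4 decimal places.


Answer: Price = 8.0807

Derivation:
d1 = (ln(S/K) + (r - q + 0.5*sigma^2) * T) / (sigma * sqrt(T)) = 1.11534583
d2 = d1 - sigma * sqrt(T) = 0.98099554
exp(-rT) = 0.98117936; exp(-qT) = 1.00000000
C = S_0 * exp(-qT) * N(d1) - K * exp(-rT) * N(d2)
N(d1) = 0.86764887; N(d2) = 0.83670253
C = 57.3700 * 1.00000000 * 0.86764887 - 50.7900 * 0.98117936 * 0.83670253 = 8.0807


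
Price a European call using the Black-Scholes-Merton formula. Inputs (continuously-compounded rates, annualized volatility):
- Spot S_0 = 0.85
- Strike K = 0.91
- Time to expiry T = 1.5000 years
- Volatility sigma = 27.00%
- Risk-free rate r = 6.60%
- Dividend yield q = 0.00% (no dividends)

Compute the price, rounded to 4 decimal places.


Answer: Price = 0.1233

Derivation:
d1 = (ln(S/K) + (r - q + 0.5*sigma^2) * T) / (sigma * sqrt(T)) = 0.25845670
d2 = d1 - sigma * sqrt(T) = -0.07222441
exp(-rT) = 0.90574271; exp(-qT) = 1.00000000
C = S_0 * exp(-qT) * N(d1) - K * exp(-rT) * N(d2)
N(d1) = 0.60197277; N(d2) = 0.47121166
C = 0.8500 * 1.00000000 * 0.60197277 - 0.9100 * 0.90574271 * 0.47121166 = 0.1233


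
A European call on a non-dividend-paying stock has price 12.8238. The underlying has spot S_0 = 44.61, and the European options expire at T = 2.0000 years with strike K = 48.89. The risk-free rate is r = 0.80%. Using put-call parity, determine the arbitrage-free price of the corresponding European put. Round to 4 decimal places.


Put-call parity: C - P = S_0 * exp(-qT) - K * exp(-rT).
S_0 * exp(-qT) = 44.6100 * 1.00000000 = 44.61000000
K * exp(-rT) = 48.8900 * 0.98412732 = 48.11398468
P = C - S*exp(-qT) + K*exp(-rT)
P = 12.8238 - 44.61000000 + 48.11398468 = 16.3278

Answer: Put price = 16.3278


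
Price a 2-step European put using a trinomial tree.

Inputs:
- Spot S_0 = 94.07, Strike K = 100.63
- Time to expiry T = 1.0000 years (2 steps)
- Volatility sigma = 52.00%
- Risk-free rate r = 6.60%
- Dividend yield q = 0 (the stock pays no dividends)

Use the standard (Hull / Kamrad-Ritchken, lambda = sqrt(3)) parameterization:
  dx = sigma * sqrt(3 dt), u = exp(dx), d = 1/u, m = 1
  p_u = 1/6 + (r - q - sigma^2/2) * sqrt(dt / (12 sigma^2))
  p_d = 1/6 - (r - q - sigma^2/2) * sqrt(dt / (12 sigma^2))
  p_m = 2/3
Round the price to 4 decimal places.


Answer: Price = V(0,0) = 17.9827

Derivation:
dt = T/N = 0.500000; dx = sigma*sqrt(3*dt) = 0.636867
u = exp(dx) = 1.890549; d = 1/u = 0.528947
p_u = 0.139502, p_m = 0.666667, p_d = 0.193831
Discount per step: exp(-r*dt) = 0.967539
Stock lattice S(k, j) with j the centered position index:
  k=0: S(0,+0) = 94.0700
  k=1: S(1,-1) = 49.7580; S(1,+0) = 94.0700; S(1,+1) = 177.8440
  k=2: S(2,-2) = 26.3194; S(2,-1) = 49.7580; S(2,+0) = 94.0700; S(2,+1) = 177.8440; S(2,+2) = 336.2227
Terminal payoffs V(N, j) = max(K - S_T, 0):
  V(2,-2) = 74.310647; V(2,-1) = 50.871970; V(2,+0) = 6.560000; V(2,+1) = 0.000000; V(2,+2) = 0.000000
Backward induction: V(k, j) = exp(-r*dt) * [p_u * V(k+1, j+1) + p_m * V(k+1, j) + p_d * V(k+1, j-1)]
  V(1,-1) = exp(-r*dt) * [p_u*6.560000 + p_m*50.871970 + p_d*74.310647] = 47.635291
  V(1,+0) = exp(-r*dt) * [p_u*0.000000 + p_m*6.560000 + p_d*50.871970] = 13.771839
  V(1,+1) = exp(-r*dt) * [p_u*0.000000 + p_m*0.000000 + p_d*6.560000] = 1.230255
  V(0,+0) = exp(-r*dt) * [p_u*1.230255 + p_m*13.771839 + p_d*47.635291] = 17.982711


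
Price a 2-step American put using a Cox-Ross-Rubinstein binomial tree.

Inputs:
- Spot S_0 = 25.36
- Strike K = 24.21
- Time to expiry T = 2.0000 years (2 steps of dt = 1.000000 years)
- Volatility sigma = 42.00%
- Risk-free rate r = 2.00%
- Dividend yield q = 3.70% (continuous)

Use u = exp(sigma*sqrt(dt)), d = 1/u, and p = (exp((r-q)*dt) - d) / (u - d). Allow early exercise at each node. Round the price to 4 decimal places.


Answer: Price = V(0,0) = 4.9450

Derivation:
dt = T/N = 1.000000
u = exp(sigma*sqrt(dt)) = 1.521962; d = 1/u = 0.657047
p = (exp((r-q)*dt) - d) / (u - d) = 0.377028
Discount per step: exp(-r*dt) = 0.980199
Stock lattice S(k, i) with i counting down-moves:
  k=0: S(0,0) = 25.3600
  k=1: S(1,0) = 38.5969; S(1,1) = 16.6627
  k=2: S(2,0) = 58.7431; S(2,1) = 25.3600; S(2,2) = 10.9482
Terminal payoffs V(N, i) = max(K - S_T, 0):
  V(2,0) = 0.000000; V(2,1) = 0.000000; V(2,2) = 13.261821
Backward induction: V(k, i) = exp(-r*dt) * [p * V(k+1, i) + (1-p) * V(k+1, i+1)]; then take max(V_cont, immediate exercise) for American.
  V(1,0) = exp(-r*dt) * [p*0.000000 + (1-p)*0.000000] = 0.000000; exercise = 0.000000; V(1,0) = max -> 0.000000
  V(1,1) = exp(-r*dt) * [p*0.000000 + (1-p)*13.261821] = 8.098153; exercise = 7.547293; V(1,1) = max -> 8.098153
  V(0,0) = exp(-r*dt) * [p*0.000000 + (1-p)*8.098153] = 4.945028; exercise = 0.000000; V(0,0) = max -> 4.945028


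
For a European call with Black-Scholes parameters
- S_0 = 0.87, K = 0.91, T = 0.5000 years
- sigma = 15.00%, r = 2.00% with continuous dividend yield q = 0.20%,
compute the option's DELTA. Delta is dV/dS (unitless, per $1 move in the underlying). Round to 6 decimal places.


Answer: Delta = 0.387082

Derivation:
d1 = -0.2859199268; d2 = -0.3919859439
phi(d1) = 0.3829642503; exp(-qT) = 0.9990004998; exp(-rT) = 0.9900498337
N(d1) = 0.3874697256
Delta = exp(-qT) * N(d1) = 0.9990004998 * 0.3874697256 = 0.387082


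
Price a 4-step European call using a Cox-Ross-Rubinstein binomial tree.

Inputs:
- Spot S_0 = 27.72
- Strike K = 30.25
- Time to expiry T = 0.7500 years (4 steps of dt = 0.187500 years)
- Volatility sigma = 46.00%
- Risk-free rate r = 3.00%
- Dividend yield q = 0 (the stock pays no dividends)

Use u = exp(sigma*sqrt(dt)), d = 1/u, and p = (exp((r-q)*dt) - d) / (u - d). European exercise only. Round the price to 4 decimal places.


Answer: Price = V(0,0) = 3.7369

Derivation:
dt = T/N = 0.187500
u = exp(sigma*sqrt(dt)) = 1.220409; d = 1/u = 0.819398
p = (exp((r-q)*dt) - d) / (u - d) = 0.464434
Discount per step: exp(-r*dt) = 0.994391
Stock lattice S(k, i) with i counting down-moves:
  k=0: S(0,0) = 27.7200
  k=1: S(1,0) = 33.8297; S(1,1) = 22.7137
  k=2: S(2,0) = 41.2861; S(2,1) = 27.7200; S(2,2) = 18.6116
  k=3: S(3,0) = 50.3859; S(3,1) = 33.8297; S(3,2) = 22.7137; S(3,3) = 15.2503
  k=4: S(4,0) = 61.4914; S(4,1) = 41.2861; S(4,2) = 27.7200; S(4,3) = 18.6116; S(4,4) = 12.4960
Terminal payoffs V(N, i) = max(S_T - K, 0):
  V(4,0) = 31.241413; V(4,1) = 11.036099; V(4,2) = 0.000000; V(4,3) = 0.000000; V(4,4) = 0.000000
Backward induction: V(k, i) = exp(-r*dt) * [p * V(k+1, i) + (1-p) * V(k+1, i+1)].
  V(3,0) = exp(-r*dt) * [p*31.241413 + (1-p)*11.036099] = 20.305595
  V(3,1) = exp(-r*dt) * [p*11.036099 + (1-p)*0.000000] = 5.096790
  V(3,2) = exp(-r*dt) * [p*0.000000 + (1-p)*0.000000] = 0.000000
  V(3,3) = exp(-r*dt) * [p*0.000000 + (1-p)*0.000000] = 0.000000
  V(2,0) = exp(-r*dt) * [p*20.305595 + (1-p)*5.096790] = 12.092068
  V(2,1) = exp(-r*dt) * [p*5.096790 + (1-p)*0.000000] = 2.353846
  V(2,2) = exp(-r*dt) * [p*0.000000 + (1-p)*0.000000] = 0.000000
  V(1,0) = exp(-r*dt) * [p*12.092068 + (1-p)*2.353846] = 6.838036
  V(1,1) = exp(-r*dt) * [p*2.353846 + (1-p)*0.000000] = 1.087074
  V(0,0) = exp(-r*dt) * [p*6.838036 + (1-p)*1.087074] = 3.736937


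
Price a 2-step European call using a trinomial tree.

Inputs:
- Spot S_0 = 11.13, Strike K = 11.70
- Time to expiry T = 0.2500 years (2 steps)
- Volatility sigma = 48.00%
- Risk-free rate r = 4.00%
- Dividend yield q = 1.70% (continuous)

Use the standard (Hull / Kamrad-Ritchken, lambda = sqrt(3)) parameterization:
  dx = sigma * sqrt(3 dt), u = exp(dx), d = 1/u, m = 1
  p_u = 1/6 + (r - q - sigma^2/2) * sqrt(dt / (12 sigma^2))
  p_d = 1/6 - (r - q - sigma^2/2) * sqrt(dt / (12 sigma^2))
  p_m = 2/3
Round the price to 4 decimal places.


Answer: Price = V(0,0) = 0.8061

Derivation:
dt = T/N = 0.125000; dx = sigma*sqrt(3*dt) = 0.293939
u = exp(dx) = 1.341702; d = 1/u = 0.745322
p_u = 0.147062, p_m = 0.666667, p_d = 0.186271
Discount per step: exp(-r*dt) = 0.995012
Stock lattice S(k, j) with j the centered position index:
  k=0: S(0,+0) = 11.1300
  k=1: S(1,-1) = 8.2954; S(1,+0) = 11.1300; S(1,+1) = 14.9331
  k=2: S(2,-2) = 6.1828; S(2,-1) = 8.2954; S(2,+0) = 11.1300; S(2,+1) = 14.9331; S(2,+2) = 20.0358
Terminal payoffs V(N, j) = max(S_T - K, 0):
  V(2,-2) = 0.000000; V(2,-1) = 0.000000; V(2,+0) = 0.000000; V(2,+1) = 3.233140; V(2,+2) = 8.335821
Backward induction: V(k, j) = exp(-r*dt) * [p_u * V(k+1, j+1) + p_m * V(k+1, j) + p_d * V(k+1, j-1)]
  V(1,-1) = exp(-r*dt) * [p_u*0.000000 + p_m*0.000000 + p_d*0.000000] = 0.000000
  V(1,+0) = exp(-r*dt) * [p_u*3.233140 + p_m*0.000000 + p_d*0.000000] = 0.473101
  V(1,+1) = exp(-r*dt) * [p_u*8.335821 + p_m*3.233140 + p_d*0.000000] = 3.364447
  V(0,+0) = exp(-r*dt) * [p_u*3.364447 + p_m*0.473101 + p_d*0.000000] = 0.806143


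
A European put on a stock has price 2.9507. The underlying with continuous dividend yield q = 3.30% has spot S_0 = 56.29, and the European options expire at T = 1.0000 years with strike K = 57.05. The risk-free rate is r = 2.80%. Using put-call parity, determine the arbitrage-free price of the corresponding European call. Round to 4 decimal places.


Put-call parity: C - P = S_0 * exp(-qT) - K * exp(-rT).
S_0 * exp(-qT) = 56.2900 * 0.96753856 = 54.46274552
K * exp(-rT) = 57.0500 * 0.97238837 = 55.47475633
C = P + S*exp(-qT) - K*exp(-rT)
C = 2.9507 + 54.46274552 - 55.47475633 = 1.9387

Answer: Call price = 1.9387


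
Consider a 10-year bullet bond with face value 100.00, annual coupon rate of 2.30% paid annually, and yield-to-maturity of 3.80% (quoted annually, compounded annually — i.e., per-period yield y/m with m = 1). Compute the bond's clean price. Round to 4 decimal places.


Coupon per period c = face * coupon_rate / m = 2.300000
Periods per year m = 1; per-period yield y/m = 0.038000
Number of cashflows N = 10
Cashflows (t years, CF_t, discount factor 1/(1+y/m)^(m*t), PV):
  t = 1.0000: CF_t = 2.300000, DF = 0.963391, PV = 2.215800
  t = 2.0000: CF_t = 2.300000, DF = 0.928122, PV = 2.134682
  t = 3.0000: CF_t = 2.300000, DF = 0.894145, PV = 2.056533
  t = 4.0000: CF_t = 2.300000, DF = 0.861411, PV = 1.981246
  t = 5.0000: CF_t = 2.300000, DF = 0.829876, PV = 1.908715
  t = 6.0000: CF_t = 2.300000, DF = 0.799495, PV = 1.838839
  t = 7.0000: CF_t = 2.300000, DF = 0.770227, PV = 1.771521
  t = 8.0000: CF_t = 2.300000, DF = 0.742030, PV = 1.706668
  t = 9.0000: CF_t = 2.300000, DF = 0.714865, PV = 1.644189
  t = 10.0000: CF_t = 102.300000, DF = 0.688694, PV = 70.453423
Price P = sum_t PV_t = 87.711616

Answer: Price = 87.7116


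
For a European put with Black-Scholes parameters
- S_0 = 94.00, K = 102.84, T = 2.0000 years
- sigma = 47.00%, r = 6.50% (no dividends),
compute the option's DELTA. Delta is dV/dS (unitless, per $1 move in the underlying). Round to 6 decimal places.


Answer: Delta = -0.347270

Derivation:
d1 = 0.3927006272; d2 = -0.2719797471
phi(d1) = 0.3693371286; exp(-qT) = 1.0000000000; exp(-rT) = 0.8780954309
N(-d1) = 0.3472703037
Delta = -exp(-qT) * N(-d1) = -1.0000000000 * 0.3472703037 = -0.347270


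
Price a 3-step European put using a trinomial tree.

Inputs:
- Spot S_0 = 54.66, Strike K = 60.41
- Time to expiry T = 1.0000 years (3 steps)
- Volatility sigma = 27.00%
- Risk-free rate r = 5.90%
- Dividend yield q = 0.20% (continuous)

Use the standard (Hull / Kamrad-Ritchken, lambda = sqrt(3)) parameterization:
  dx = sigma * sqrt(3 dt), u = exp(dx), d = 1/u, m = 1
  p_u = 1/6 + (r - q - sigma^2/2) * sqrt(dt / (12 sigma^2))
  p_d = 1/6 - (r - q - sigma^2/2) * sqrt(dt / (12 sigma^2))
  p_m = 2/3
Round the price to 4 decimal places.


Answer: Price = V(0,0) = 7.4466

Derivation:
dt = T/N = 0.333333; dx = sigma*sqrt(3*dt) = 0.270000
u = exp(dx) = 1.309964; d = 1/u = 0.763379
p_u = 0.179352, p_m = 0.666667, p_d = 0.153981
Discount per step: exp(-r*dt) = 0.980525
Stock lattice S(k, j) with j the centered position index:
  k=0: S(0,+0) = 54.6600
  k=1: S(1,-1) = 41.7263; S(1,+0) = 54.6600; S(1,+1) = 71.6027
  k=2: S(2,-2) = 31.8530; S(2,-1) = 41.7263; S(2,+0) = 54.6600; S(2,+1) = 71.6027; S(2,+2) = 93.7969
  k=3: S(3,-3) = 24.3159; S(3,-2) = 31.8530; S(3,-1) = 41.7263; S(3,+0) = 54.6600; S(3,+1) = 71.6027; S(3,+2) = 93.7969; S(3,+3) = 122.8707
Terminal payoffs V(N, j) = max(K - S_T, 0):
  V(3,-3) = 36.094058; V(3,-2) = 28.556981; V(3,-1) = 18.683677; V(3,+0) = 5.750000; V(3,+1) = 0.000000; V(3,+2) = 0.000000; V(3,+3) = 0.000000
Backward induction: V(k, j) = exp(-r*dt) * [p_u * V(k+1, j+1) + p_m * V(k+1, j) + p_d * V(k+1, j-1)]
  V(2,-2) = exp(-r*dt) * [p_u*18.683677 + p_m*28.556981 + p_d*36.094058] = 27.402505
  V(2,-1) = exp(-r*dt) * [p_u*5.750000 + p_m*18.683677 + p_d*28.556981] = 17.536015
  V(2,+0) = exp(-r*dt) * [p_u*0.000000 + p_m*5.750000 + p_d*18.683677] = 6.579594
  V(2,+1) = exp(-r*dt) * [p_u*0.000000 + p_m*0.000000 + p_d*5.750000] = 0.868151
  V(2,+2) = exp(-r*dt) * [p_u*0.000000 + p_m*0.000000 + p_d*0.000000] = 0.000000
  V(1,-1) = exp(-r*dt) * [p_u*6.579594 + p_m*17.536015 + p_d*27.402505] = 16.757394
  V(1,+0) = exp(-r*dt) * [p_u*0.868151 + p_m*6.579594 + p_d*17.536015] = 7.101281
  V(1,+1) = exp(-r*dt) * [p_u*0.000000 + p_m*0.868151 + p_d*6.579594] = 1.560901
  V(0,+0) = exp(-r*dt) * [p_u*1.560901 + p_m*7.101281 + p_d*16.757394] = 7.446568


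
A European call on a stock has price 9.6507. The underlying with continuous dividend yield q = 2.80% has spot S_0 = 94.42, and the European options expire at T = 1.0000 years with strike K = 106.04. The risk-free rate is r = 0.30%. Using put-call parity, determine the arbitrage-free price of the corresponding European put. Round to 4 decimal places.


Answer: Put price = 23.5601

Derivation:
Put-call parity: C - P = S_0 * exp(-qT) - K * exp(-rT).
S_0 * exp(-qT) = 94.4200 * 0.97238837 = 91.81290959
K * exp(-rT) = 106.0400 * 0.99700450 = 105.72235670
P = C - S*exp(-qT) + K*exp(-rT)
P = 9.6507 - 91.81290959 + 105.72235670 = 23.5601


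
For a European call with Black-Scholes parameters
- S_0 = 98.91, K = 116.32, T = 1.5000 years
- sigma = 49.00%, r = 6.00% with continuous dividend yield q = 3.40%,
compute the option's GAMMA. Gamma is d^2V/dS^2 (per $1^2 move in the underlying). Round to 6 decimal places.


Answer: Gamma = 0.006358

Derivation:
d1 = 0.0948807885; d2 = -0.5052441985
phi(d1) = 0.3971506039; exp(-qT) = 0.9502786705; exp(-rT) = 0.9139311853
Gamma = exp(-qT) * phi(d1) / (S * sigma * sqrt(T)) = 0.9502786705 * 0.3971506039 / (98.9100 * 0.4900 * 1.2247448714) = 0.006358


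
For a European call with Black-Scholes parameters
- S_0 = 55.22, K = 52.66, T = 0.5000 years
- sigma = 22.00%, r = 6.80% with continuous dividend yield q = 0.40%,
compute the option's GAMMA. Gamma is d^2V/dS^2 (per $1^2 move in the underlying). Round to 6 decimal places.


Answer: Gamma = 0.038976

Derivation:
d1 = 0.5886281629; d2 = 0.4330646711
phi(d1) = 0.3354843098; exp(-qT) = 0.9980019987; exp(-rT) = 0.9665715046
Gamma = exp(-qT) * phi(d1) / (S * sigma * sqrt(T)) = 0.9980019987 * 0.3354843098 / (55.2200 * 0.2200 * 0.7071067812) = 0.038976


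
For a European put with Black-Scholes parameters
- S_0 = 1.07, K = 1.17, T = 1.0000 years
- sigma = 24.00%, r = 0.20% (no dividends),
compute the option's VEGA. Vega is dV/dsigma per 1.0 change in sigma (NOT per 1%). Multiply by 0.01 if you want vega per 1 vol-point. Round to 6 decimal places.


d1 = -0.2439379181; d2 = -0.4839379181
phi(d1) = 0.3872474490; exp(-qT) = 1.0000000000; exp(-rT) = 0.9980019987
Vega = S * exp(-qT) * phi(d1) * sqrt(T) = 1.0700 * 1.0000000000 * 0.3872474490 * 1.0000000000 = 0.414355

Answer: Vega = 0.414355


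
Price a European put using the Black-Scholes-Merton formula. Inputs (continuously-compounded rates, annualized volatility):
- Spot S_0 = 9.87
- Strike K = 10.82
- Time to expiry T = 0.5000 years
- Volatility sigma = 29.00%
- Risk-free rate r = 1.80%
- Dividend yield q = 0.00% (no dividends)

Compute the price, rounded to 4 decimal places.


Answer: Price = 1.3349

Derivation:
d1 = (ln(S/K) + (r - q + 0.5*sigma^2) * T) / (sigma * sqrt(T)) = -0.30172207
d2 = d1 - sigma * sqrt(T) = -0.50678304
exp(-rT) = 0.99104038; exp(-qT) = 1.00000000
P = K * exp(-rT) * N(-d2) - S_0 * exp(-qT) * N(-d1)
N(-d1) = 0.61856803; N(-d2) = 0.69384647
P = 10.8200 * 0.99104038 * 0.69384647 - 9.8700 * 1.00000000 * 0.61856803 = 1.3349
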